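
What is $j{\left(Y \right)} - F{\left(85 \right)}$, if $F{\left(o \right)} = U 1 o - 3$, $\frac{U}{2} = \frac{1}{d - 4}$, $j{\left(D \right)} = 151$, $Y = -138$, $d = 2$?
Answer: $239$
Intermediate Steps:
$U = -1$ ($U = \frac{2}{2 - 4} = \frac{2}{-2} = 2 \left(- \frac{1}{2}\right) = -1$)
$F{\left(o \right)} = -3 - o$ ($F{\left(o \right)} = \left(-1\right) 1 o - 3 = - o - 3 = -3 - o$)
$j{\left(Y \right)} - F{\left(85 \right)} = 151 - \left(-3 - 85\right) = 151 - -88 = 151 + 88 = 239$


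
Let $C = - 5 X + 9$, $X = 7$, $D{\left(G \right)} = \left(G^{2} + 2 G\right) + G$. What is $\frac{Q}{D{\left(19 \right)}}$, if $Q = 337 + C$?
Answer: $\frac{311}{418} \approx 0.74402$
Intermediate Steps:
$D{\left(G \right)} = G^{2} + 3 G$
$C = -26$ ($C = \left(-5\right) 7 + 9 = -35 + 9 = -26$)
$Q = 311$ ($Q = 337 - 26 = 311$)
$\frac{Q}{D{\left(19 \right)}} = \frac{311}{19 \left(3 + 19\right)} = \frac{311}{19 \cdot 22} = \frac{311}{418}$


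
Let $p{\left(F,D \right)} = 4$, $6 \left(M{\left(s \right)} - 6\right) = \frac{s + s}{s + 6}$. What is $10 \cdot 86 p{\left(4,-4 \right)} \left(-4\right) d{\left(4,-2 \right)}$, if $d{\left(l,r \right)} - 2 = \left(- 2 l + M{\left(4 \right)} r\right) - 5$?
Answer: $\frac{960448}{3} \approx 3.2015 \cdot 10^{5}$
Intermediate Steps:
$M{\left(s \right)} = 6 + \frac{s}{3 \left(6 + s\right)}$ ($M{\left(s \right)} = 6 + \frac{\left(s + s\right) \frac{1}{s + 6}}{6} = 6 + \frac{2 s \frac{1}{6 + s}}{6} = 6 + \frac{s}{3 \left(6 + s\right)}$)
$d{\left(l,r \right)} = -3 - 2 l + \frac{92 r}{15}$ ($d{\left(l,r \right)} = 2 - \left(5 + 2 l - \frac{108 + 19 \cdot 4}{3 \left(6 + 4\right)} r\right) = 2 - \left(5 + 2 l - \frac{108 + 76}{3 \cdot 10} r\right) = 2 - \left(5 + 2 l - \frac{1}{3} \cdot \frac{1}{10} \cdot 184 r\right) = 2 - \left(5 + 2 l - \frac{92 r}{15}\right) = -3 - 2 l + \frac{92 r}{15}$)
$10 \cdot 86 p{\left(4,-4 \right)} \left(-4\right) d{\left(4,-2 \right)} = 10 \cdot 86 \cdot 4 \left(-4\right) \left(-3 - 8 + \frac{92}{15} \left(-2\right)\right) = 860 \left(- 16 \left(-3 - 8 - \frac{184}{15}\right)\right) = 860 \left(\left(-16\right) \left(- \frac{349}{15}\right)\right) = 860 \cdot \frac{5584}{15} = \frac{960448}{3}$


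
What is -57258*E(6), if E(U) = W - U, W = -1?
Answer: 400806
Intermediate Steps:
E(U) = -1 - U
-57258*E(6) = -57258*(-1 - 1*6) = -57258*(-1 - 6) = -57258*(-7) = 400806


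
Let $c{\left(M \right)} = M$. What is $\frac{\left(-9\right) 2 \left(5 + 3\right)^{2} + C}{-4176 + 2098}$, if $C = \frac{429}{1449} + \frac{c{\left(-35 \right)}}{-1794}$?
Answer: $\frac{4820951}{8698508} \approx 0.55423$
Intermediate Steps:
$C = \frac{1321}{4186}$ ($C = \frac{429}{1449} - \frac{35}{-1794} = 429 \cdot \frac{1}{1449} - - \frac{35}{1794} = \frac{143}{483} + \frac{35}{1794} = \frac{1321}{4186} \approx 0.31558$)
$\frac{\left(-9\right) 2 \left(5 + 3\right)^{2} + C}{-4176 + 2098} = \frac{\left(-9\right) 2 \left(5 + 3\right)^{2} + \frac{1321}{4186}}{-4176 + 2098} = \frac{- 18 \cdot 8^{2} + \frac{1321}{4186}}{-2078} = \left(\left(-18\right) 64 + \frac{1321}{4186}\right) \left(- \frac{1}{2078}\right) = \left(-1152 + \frac{1321}{4186}\right) \left(- \frac{1}{2078}\right) = \left(- \frac{4820951}{4186}\right) \left(- \frac{1}{2078}\right) = \frac{4820951}{8698508}$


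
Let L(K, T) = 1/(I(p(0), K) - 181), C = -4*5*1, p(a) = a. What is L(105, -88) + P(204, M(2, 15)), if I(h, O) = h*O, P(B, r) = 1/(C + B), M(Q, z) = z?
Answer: -3/33304 ≈ -9.0079e-5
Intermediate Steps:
C = -20 (C = -20*1 = -20)
P(B, r) = 1/(-20 + B)
I(h, O) = O*h
L(K, T) = -1/181 (L(K, T) = 1/(K*0 - 181) = 1/(0 - 181) = 1/(-181) = -1/181)
L(105, -88) + P(204, M(2, 15)) = -1/181 + 1/(-20 + 204) = -1/181 + 1/184 = -3/33304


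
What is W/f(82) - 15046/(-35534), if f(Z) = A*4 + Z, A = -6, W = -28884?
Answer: -8840443/17767 ≈ -497.58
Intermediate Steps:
f(Z) = -24 + Z (f(Z) = -6*4 + Z = -24 + Z)
W/f(82) - 15046/(-35534) = -28884/(-24 + 82) - 15046/(-35534) = -28884/58 - 15046*(-1/35534) = -28884*1/58 + 7523/17767 = -498 + 7523/17767 = -8840443/17767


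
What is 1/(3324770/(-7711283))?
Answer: -7711283/3324770 ≈ -2.3193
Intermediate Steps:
1/(3324770/(-7711283)) = 1/(3324770*(-1/7711283)) = 1/(-3324770/7711283) = -7711283/3324770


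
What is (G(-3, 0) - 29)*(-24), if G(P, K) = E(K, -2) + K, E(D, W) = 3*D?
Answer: 696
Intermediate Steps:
G(P, K) = 4*K (G(P, K) = 3*K + K = 4*K)
(G(-3, 0) - 29)*(-24) = (4*0 - 29)*(-24) = (0 - 29)*(-24) = -29*(-24) = 696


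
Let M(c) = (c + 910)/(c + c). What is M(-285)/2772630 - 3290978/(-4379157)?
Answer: 7705268047921/10253060417124 ≈ 0.75151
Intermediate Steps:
M(c) = (910 + c)/(2*c) (M(c) = (910 + c)/((2*c)) = (910 + c)*(1/(2*c)) = (910 + c)/(2*c))
M(-285)/2772630 - 3290978/(-4379157) = ((½)*(910 - 285)/(-285))/2772630 - 3290978/(-4379157) = ((½)*(-1/285)*625)*(1/2772630) - 3290978*(-1/4379157) = -125/114*1/2772630 + 3290978/4379157 = -25/63215964 + 3290978/4379157 = 7705268047921/10253060417124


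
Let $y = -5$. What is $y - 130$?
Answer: $-135$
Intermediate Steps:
$y - 130 = -5 - 130 = -135$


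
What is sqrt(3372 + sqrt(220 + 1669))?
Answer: sqrt(3372 + sqrt(1889)) ≈ 58.442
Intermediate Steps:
sqrt(3372 + sqrt(220 + 1669)) = sqrt(3372 + sqrt(1889))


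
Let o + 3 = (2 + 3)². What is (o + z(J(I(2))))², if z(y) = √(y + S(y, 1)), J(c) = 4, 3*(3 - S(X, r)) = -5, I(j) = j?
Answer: (66 + √78)²/9 ≈ 622.20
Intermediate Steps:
S(X, r) = 14/3 (S(X, r) = 3 - ⅓*(-5) = 3 + 5/3 = 14/3)
z(y) = √(14/3 + y) (z(y) = √(y + 14/3) = √(14/3 + y))
o = 22 (o = -3 + (2 + 3)² = -3 + 5² = -3 + 25 = 22)
(o + z(J(I(2))))² = (22 + √(42 + 9*4)/3)² = (22 + √(42 + 36)/3)² = (22 + √78/3)²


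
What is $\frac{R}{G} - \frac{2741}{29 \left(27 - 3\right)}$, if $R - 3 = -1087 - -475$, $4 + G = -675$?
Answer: $- \frac{205325}{67512} \approx -3.0413$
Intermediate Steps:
$G = -679$ ($G = -4 - 675 = -679$)
$R = -609$ ($R = 3 - 612 = -609$)
$\frac{R}{G} - \frac{2741}{29 \left(27 - 3\right)} = - \frac{609}{-679} - \frac{2741}{29 \left(27 - 3\right)} = \left(-609\right) \left(- \frac{1}{679}\right) - \frac{2741}{29 \cdot 24} = \frac{87}{97} - \frac{2741}{696} = - \frac{205325}{67512}$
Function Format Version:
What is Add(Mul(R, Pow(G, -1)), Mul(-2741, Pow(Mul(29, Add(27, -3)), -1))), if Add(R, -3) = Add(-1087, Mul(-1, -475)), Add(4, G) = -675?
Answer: Rational(-205325, 67512) ≈ -3.0413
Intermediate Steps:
G = -679 (G = Add(-4, -675) = -679)
R = -609 (R = Add(3, Add(-1087, Mul(-1, -475))) = Add(3, Add(-1087, 475)) = Add(3, -612) = -609)
Add(Mul(R, Pow(G, -1)), Mul(-2741, Pow(Mul(29, Add(27, -3)), -1))) = Add(Mul(-609, Pow(-679, -1)), Mul(-2741, Pow(Mul(29, Add(27, -3)), -1))) = Add(Mul(-609, Rational(-1, 679)), Mul(-2741, Pow(Mul(29, 24), -1))) = Add(Rational(87, 97), Mul(-2741, Pow(696, -1))) = Add(Rational(87, 97), Mul(-2741, Rational(1, 696))) = Add(Rational(87, 97), Rational(-2741, 696)) = Rational(-205325, 67512)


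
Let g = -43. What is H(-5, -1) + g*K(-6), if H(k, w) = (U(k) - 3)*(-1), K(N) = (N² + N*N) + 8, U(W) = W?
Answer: -3432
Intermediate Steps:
K(N) = 8 + 2*N² (K(N) = (N² + N²) + 8 = 2*N² + 8 = 8 + 2*N²)
H(k, w) = 3 - k (H(k, w) = (k - 3)*(-1) = (-3 + k)*(-1) = 3 - k)
H(-5, -1) + g*K(-6) = (3 - 1*(-5)) - 43*(8 + 2*(-6)²) = (3 + 5) - 43*(8 + 2*36) = 8 - 43*(8 + 72) = 8 - 43*80 = 8 - 3440 = -3432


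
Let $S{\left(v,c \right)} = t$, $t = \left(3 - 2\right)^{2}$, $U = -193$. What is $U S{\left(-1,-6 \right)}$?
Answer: $-193$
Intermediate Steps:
$t = 1$ ($t = 1^{2} = 1$)
$S{\left(v,c \right)} = 1$
$U S{\left(-1,-6 \right)} = \left(-193\right) 1 = -193$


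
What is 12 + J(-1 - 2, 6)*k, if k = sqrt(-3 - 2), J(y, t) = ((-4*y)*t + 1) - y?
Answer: 12 + 76*I*sqrt(5) ≈ 12.0 + 169.94*I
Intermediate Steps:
J(y, t) = 1 - y - 4*t*y (J(y, t) = (-4*t*y + 1) - y = (1 - 4*t*y) - y = 1 - y - 4*t*y)
k = I*sqrt(5) (k = sqrt(-5) = I*sqrt(5) ≈ 2.2361*I)
12 + J(-1 - 2, 6)*k = 12 + (1 - (-1 - 2) - 4*6*(-1 - 2))*(I*sqrt(5)) = 12 + (1 - 1*(-3) - 4*6*(-3))*(I*sqrt(5)) = 12 + (1 + 3 + 72)*(I*sqrt(5)) = 12 + 76*(I*sqrt(5)) = 12 + 76*I*sqrt(5)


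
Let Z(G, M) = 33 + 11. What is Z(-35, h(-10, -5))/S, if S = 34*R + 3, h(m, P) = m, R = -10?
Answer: -44/337 ≈ -0.13056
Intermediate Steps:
Z(G, M) = 44
S = -337 (S = 34*(-10) + 3 = -340 + 3 = -337)
Z(-35, h(-10, -5))/S = 44/(-337) = 44*(-1/337) = -44/337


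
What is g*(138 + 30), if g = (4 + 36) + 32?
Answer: 12096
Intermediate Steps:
g = 72 (g = 40 + 32 = 72)
g*(138 + 30) = 72*(138 + 30) = 72*168 = 12096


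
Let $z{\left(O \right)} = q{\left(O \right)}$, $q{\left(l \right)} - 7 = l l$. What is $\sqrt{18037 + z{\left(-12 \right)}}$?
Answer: $2 \sqrt{4547} \approx 134.86$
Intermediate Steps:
$q{\left(l \right)} = 7 + l^{2}$ ($q{\left(l \right)} = 7 + l l = 7 + l^{2}$)
$z{\left(O \right)} = 7 + O^{2}$
$\sqrt{18037 + z{\left(-12 \right)}} = \sqrt{18037 + \left(7 + \left(-12\right)^{2}\right)} = \sqrt{18037 + \left(7 + 144\right)} = \sqrt{18037 + 151} = \sqrt{18188} = 2 \sqrt{4547}$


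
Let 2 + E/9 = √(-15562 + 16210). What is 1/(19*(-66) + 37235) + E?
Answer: -647657/35981 + 162*√2 ≈ 211.10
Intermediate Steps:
E = -18 + 162*√2 (E = -18 + 9*√(-15562 + 16210) = -18 + 9*√648 = -18 + 9*(18*√2) = -18 + 162*√2 ≈ 211.10)
1/(19*(-66) + 37235) + E = 1/(19*(-66) + 37235) + (-18 + 162*√2) = 1/(-1254 + 37235) + (-18 + 162*√2) = 1/35981 + (-18 + 162*√2) = -647657/35981 + 162*√2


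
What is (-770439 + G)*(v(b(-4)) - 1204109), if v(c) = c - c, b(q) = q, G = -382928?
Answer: 1388779585003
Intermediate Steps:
v(c) = 0
(-770439 + G)*(v(b(-4)) - 1204109) = (-770439 - 382928)*(0 - 1204109) = -1153367*(-1204109) = 1388779585003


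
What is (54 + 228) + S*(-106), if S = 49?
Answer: -4912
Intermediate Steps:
(54 + 228) + S*(-106) = (54 + 228) + 49*(-106) = 282 - 5194 = -4912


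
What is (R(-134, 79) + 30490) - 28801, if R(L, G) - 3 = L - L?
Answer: 1692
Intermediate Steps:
R(L, G) = 3 (R(L, G) = 3 + (L - L) = 3 + 0 = 3)
(R(-134, 79) + 30490) - 28801 = (3 + 30490) - 28801 = 30493 - 28801 = 1692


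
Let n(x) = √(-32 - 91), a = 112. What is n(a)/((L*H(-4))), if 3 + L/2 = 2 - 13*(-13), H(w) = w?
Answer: -I*√123/1344 ≈ -0.0082519*I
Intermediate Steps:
L = 336 (L = -6 + 2*(2 - 13*(-13)) = -6 + 2*(2 + 169) = -6 + 2*171 = -6 + 342 = 336)
n(x) = I*√123 (n(x) = √(-123) = I*√123)
n(a)/((L*H(-4))) = (I*√123)/((336*(-4))) = (I*√123)/(-1344) = (I*√123)*(-1/1344) = -I*√123/1344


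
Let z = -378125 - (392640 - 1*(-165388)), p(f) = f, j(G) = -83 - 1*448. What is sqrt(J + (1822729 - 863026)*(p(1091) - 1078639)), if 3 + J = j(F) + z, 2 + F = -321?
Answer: I*sqrt(1034126984931) ≈ 1.0169e+6*I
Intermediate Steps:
F = -323 (F = -2 - 321 = -323)
j(G) = -531 (j(G) = -83 - 448 = -531)
z = -936153 (z = -378125 - (392640 + 165388) = -378125 - 1*558028 = -378125 - 558028 = -936153)
J = -936687 (J = -3 + (-531 - 936153) = -3 - 936684 = -936687)
sqrt(J + (1822729 - 863026)*(p(1091) - 1078639)) = sqrt(-936687 + (1822729 - 863026)*(1091 - 1078639)) = sqrt(-936687 + 959703*(-1077548)) = sqrt(-936687 - 1034126048244) = sqrt(-1034126984931) = I*sqrt(1034126984931)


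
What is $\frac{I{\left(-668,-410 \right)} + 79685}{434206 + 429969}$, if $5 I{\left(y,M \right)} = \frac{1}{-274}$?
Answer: $\frac{8397573}{91070750} \approx 0.092209$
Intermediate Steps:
$I{\left(y,M \right)} = - \frac{1}{1370}$ ($I{\left(y,M \right)} = \frac{1}{5 \left(-274\right)} = \frac{1}{5} \left(- \frac{1}{274}\right) = - \frac{1}{1370}$)
$\frac{I{\left(-668,-410 \right)} + 79685}{434206 + 429969} = \frac{- \frac{1}{1370} + 79685}{434206 + 429969} = \frac{109168449}{1370 \cdot 864175} = \frac{109168449}{1370} \cdot \frac{1}{864175} = \frac{8397573}{91070750}$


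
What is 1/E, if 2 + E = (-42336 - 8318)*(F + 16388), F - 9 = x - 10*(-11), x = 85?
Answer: -1/840451170 ≈ -1.1898e-9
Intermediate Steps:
F = 204 (F = 9 + (85 - 10*(-11)) = 9 + (85 + 110) = 9 + 195 = 204)
E = -840451170 (E = -2 + (-42336 - 8318)*(204 + 16388) = -2 - 50654*16592 = -2 - 840451168 = -840451170)
1/E = 1/(-840451170) = -1/840451170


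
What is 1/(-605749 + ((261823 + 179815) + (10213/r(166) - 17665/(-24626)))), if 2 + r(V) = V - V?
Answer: -12313/2083566245 ≈ -5.9096e-6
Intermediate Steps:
r(V) = -2 (r(V) = -2 + (V - V) = -2 + 0 = -2)
1/(-605749 + ((261823 + 179815) + (10213/r(166) - 17665/(-24626)))) = 1/(-605749 + ((261823 + 179815) + (10213/(-2) - 17665/(-24626)))) = 1/(-605749 + (441638 + (10213*(-½) - 17665*(-1/24626)))) = 1/(-605749 + (441638 + (-10213/2 + 17665/24626))) = 1/(-605749 + (441638 - 62867502/12313)) = 1/(-605749 + 5375021192/12313) = 1/(-2083566245/12313) = -12313/2083566245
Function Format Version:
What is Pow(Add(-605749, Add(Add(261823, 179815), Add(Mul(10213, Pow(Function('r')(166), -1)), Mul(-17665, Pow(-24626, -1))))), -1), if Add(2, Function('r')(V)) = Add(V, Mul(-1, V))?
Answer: Rational(-12313, 2083566245) ≈ -5.9096e-6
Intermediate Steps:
Function('r')(V) = -2 (Function('r')(V) = Add(-2, Add(V, Mul(-1, V))) = Add(-2, 0) = -2)
Pow(Add(-605749, Add(Add(261823, 179815), Add(Mul(10213, Pow(Function('r')(166), -1)), Mul(-17665, Pow(-24626, -1))))), -1) = Pow(Add(-605749, Add(Add(261823, 179815), Add(Mul(10213, Pow(-2, -1)), Mul(-17665, Pow(-24626, -1))))), -1) = Pow(Add(-605749, Add(441638, Add(Mul(10213, Rational(-1, 2)), Mul(-17665, Rational(-1, 24626))))), -1) = Pow(Add(-605749, Add(441638, Add(Rational(-10213, 2), Rational(17665, 24626)))), -1) = Pow(Add(-605749, Add(441638, Rational(-62867502, 12313))), -1) = Pow(Add(-605749, Rational(5375021192, 12313)), -1) = Pow(Rational(-2083566245, 12313), -1) = Rational(-12313, 2083566245)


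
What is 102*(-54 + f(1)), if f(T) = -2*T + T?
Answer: -5610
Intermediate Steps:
f(T) = -T
102*(-54 + f(1)) = 102*(-54 - 1*1) = 102*(-54 - 1) = 102*(-55) = -5610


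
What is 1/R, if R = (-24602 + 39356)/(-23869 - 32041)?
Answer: -27955/7377 ≈ -3.7895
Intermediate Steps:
R = -7377/27955 (R = 14754/(-55910) = 14754*(-1/55910) = -7377/27955 ≈ -0.26389)
1/R = 1/(-7377/27955) = -27955/7377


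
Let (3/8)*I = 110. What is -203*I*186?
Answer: -11075680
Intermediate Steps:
I = 880/3 (I = (8/3)*110 = 880/3 ≈ 293.33)
-203*I*186 = -203*880/3*186 = -178640/3*186 = -11075680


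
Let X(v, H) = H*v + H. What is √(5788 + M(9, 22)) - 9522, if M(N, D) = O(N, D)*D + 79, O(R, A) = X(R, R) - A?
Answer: -9522 + √7363 ≈ -9436.2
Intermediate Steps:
X(v, H) = H + H*v
O(R, A) = -A + R*(1 + R) (O(R, A) = R*(1 + R) - A = -A + R*(1 + R))
M(N, D) = 79 + D*(-D + N*(1 + N)) (M(N, D) = (-D + N*(1 + N))*D + 79 = D*(-D + N*(1 + N)) + 79 = 79 + D*(-D + N*(1 + N)))
√(5788 + M(9, 22)) - 9522 = √(5788 + (79 - 1*22*(22 - 1*9*(1 + 9)))) - 9522 = √(5788 + (79 - 1*22*(22 - 1*9*10))) - 9522 = √(5788 + (79 - 1*22*(22 - 90))) - 9522 = √(5788 + (79 - 1*22*(-68))) - 9522 = √(5788 + (79 + 1496)) - 9522 = √(5788 + 1575) - 9522 = √7363 - 9522 = -9522 + √7363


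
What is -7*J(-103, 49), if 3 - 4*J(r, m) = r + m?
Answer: -399/4 ≈ -99.750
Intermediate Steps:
J(r, m) = 3/4 - m/4 - r/4 (J(r, m) = 3/4 - (r + m)/4 = 3/4 - (m + r)/4 = 3/4 + (-m/4 - r/4) = 3/4 - m/4 - r/4)
-7*J(-103, 49) = -7*(3/4 - 1/4*49 - 1/4*(-103)) = -7*(3/4 - 49/4 + 103/4) = -7*57/4 = -399/4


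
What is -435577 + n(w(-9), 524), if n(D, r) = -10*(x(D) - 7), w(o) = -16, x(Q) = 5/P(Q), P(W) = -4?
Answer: -870989/2 ≈ -4.3549e+5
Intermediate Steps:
x(Q) = -5/4 (x(Q) = 5/(-4) = 5*(-1/4) = -5/4)
n(D, r) = 165/2 (n(D, r) = -10*(-5/4 - 7) = -10*(-33/4) = 165/2)
-435577 + n(w(-9), 524) = -435577 + 165/2 = -870989/2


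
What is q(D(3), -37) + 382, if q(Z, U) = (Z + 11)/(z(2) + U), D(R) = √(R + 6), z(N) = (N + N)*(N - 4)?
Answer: 17176/45 ≈ 381.69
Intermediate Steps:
z(N) = 2*N*(-4 + N) (z(N) = (2*N)*(-4 + N) = 2*N*(-4 + N))
D(R) = √(6 + R)
q(Z, U) = (11 + Z)/(-8 + U) (q(Z, U) = (Z + 11)/(2*2*(-4 + 2) + U) = (11 + Z)/(2*2*(-2) + U) = (11 + Z)/(-8 + U))
q(D(3), -37) + 382 = (11 + √(6 + 3))/(-8 - 37) + 382 = (11 + √9)/(-45) + 382 = -(11 + 3)/45 + 382 = -1/45*14 + 382 = -14/45 + 382 = 17176/45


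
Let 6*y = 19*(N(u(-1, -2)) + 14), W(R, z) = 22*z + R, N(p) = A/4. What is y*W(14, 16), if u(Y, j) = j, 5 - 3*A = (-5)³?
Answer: 172691/6 ≈ 28782.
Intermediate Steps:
A = 130/3 (A = 5/3 - ⅓*(-5)³ = 5/3 - ⅓*(-125) = 5/3 + 125/3 = 130/3 ≈ 43.333)
N(p) = 65/6 (N(p) = (130/3)/4 = (130/3)*(¼) = 65/6)
W(R, z) = R + 22*z
y = 2831/36 (y = (19*(65/6 + 14))/6 = (19*(149/6))/6 = (⅙)*(2831/6) = 2831/36 ≈ 78.639)
y*W(14, 16) = 2831*(14 + 22*16)/36 = 2831*(14 + 352)/36 = (2831/36)*366 = 172691/6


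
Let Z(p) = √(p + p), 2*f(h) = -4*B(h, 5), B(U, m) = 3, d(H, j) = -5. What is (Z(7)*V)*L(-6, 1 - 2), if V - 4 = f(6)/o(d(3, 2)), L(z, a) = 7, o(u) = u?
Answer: 182*√14/5 ≈ 136.20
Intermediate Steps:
f(h) = -6 (f(h) = (-4*3)/2 = (½)*(-12) = -6)
Z(p) = √2*√p (Z(p) = √(2*p) = √2*√p)
V = 26/5 (V = 4 - 6/(-5) = 4 - 6*(-⅕) = 4 + 6/5 = 26/5 ≈ 5.2000)
(Z(7)*V)*L(-6, 1 - 2) = ((√2*√7)*(26/5))*7 = (√14*(26/5))*7 = (26*√14/5)*7 = 182*√14/5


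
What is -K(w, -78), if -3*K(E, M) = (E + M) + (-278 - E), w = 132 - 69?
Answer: -356/3 ≈ -118.67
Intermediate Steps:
w = 63
K(E, M) = 278/3 - M/3 (K(E, M) = -((E + M) + (-278 - E))/3 = -(-278 + M)/3 = 278/3 - M/3)
-K(w, -78) = -(278/3 - ⅓*(-78)) = -(278/3 + 26) = -1*356/3 = -356/3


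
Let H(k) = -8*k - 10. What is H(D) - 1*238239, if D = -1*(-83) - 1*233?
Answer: -237049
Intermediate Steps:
D = -150 (D = 83 - 233 = -150)
H(k) = -10 - 8*k
H(D) - 1*238239 = (-10 - 8*(-150)) - 1*238239 = (-10 + 1200) - 238239 = 1190 - 238239 = -237049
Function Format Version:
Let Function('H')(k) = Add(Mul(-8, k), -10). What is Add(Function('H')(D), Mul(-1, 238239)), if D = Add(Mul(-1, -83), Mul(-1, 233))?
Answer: -237049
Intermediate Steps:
D = -150 (D = Add(83, -233) = -150)
Function('H')(k) = Add(-10, Mul(-8, k))
Add(Function('H')(D), Mul(-1, 238239)) = Add(Add(-10, Mul(-8, -150)), Mul(-1, 238239)) = Add(Add(-10, 1200), -238239) = Add(1190, -238239) = -237049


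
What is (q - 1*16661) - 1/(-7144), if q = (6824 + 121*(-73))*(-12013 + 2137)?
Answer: 141624249113/7144 ≈ 1.9824e+7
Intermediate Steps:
q = 19840884 (q = (6824 - 8833)*(-9876) = -2009*(-9876) = 19840884)
(q - 1*16661) - 1/(-7144) = (19840884 - 1*16661) - 1/(-7144) = (19840884 - 16661) - 1*(-1/7144) = 19824223 + 1/7144 = 141624249113/7144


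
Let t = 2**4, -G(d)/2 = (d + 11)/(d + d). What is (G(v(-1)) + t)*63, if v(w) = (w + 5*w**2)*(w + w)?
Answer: 8253/8 ≈ 1031.6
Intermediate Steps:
v(w) = 2*w*(w + 5*w**2) (v(w) = (w + 5*w**2)*(2*w) = 2*w*(w + 5*w**2))
G(d) = -(11 + d)/d (G(d) = -2*(d + 11)/(d + d) = -2*(11 + d)/(2*d) = -2*(11 + d)*1/(2*d) = -(11 + d)/d)
t = 16
(G(v(-1)) + t)*63 = ((-11 - (-1)**2*(2 + 10*(-1)))/(((-1)**2*(2 + 10*(-1)))) + 16)*63 = ((-11 - (2 - 10))/((1*(2 - 10))) + 16)*63 = ((-11 - (-8))/((1*(-8))) + 16)*63 = ((-11 - 1*(-8))/(-8) + 16)*63 = (-(-11 + 8)/8 + 16)*63 = (-1/8*(-3) + 16)*63 = (3/8 + 16)*63 = (131/8)*63 = 8253/8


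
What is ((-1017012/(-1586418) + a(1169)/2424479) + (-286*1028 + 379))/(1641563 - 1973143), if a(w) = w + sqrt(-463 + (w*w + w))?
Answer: 47056845564861677/53138971096362115 - sqrt(1367267)/803908746820 ≈ 0.88554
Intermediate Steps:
a(w) = w + sqrt(-463 + w + w**2) (a(w) = w + sqrt(-463 + (w**2 + w)) = w + sqrt(-463 + (w + w**2)) = w + sqrt(-463 + w + w**2))
((-1017012/(-1586418) + a(1169)/2424479) + (-286*1028 + 379))/(1641563 - 1973143) = ((-1017012/(-1586418) + (1169 + sqrt(-463 + 1169 + 1169**2))/2424479) + (-286*1028 + 379))/(1641563 - 1973143) = ((-1017012*(-1/1586418) + (1169 + sqrt(-463 + 1169 + 1366561))*(1/2424479)) + (-294008 + 379))/(-331580) = ((169502/264403 + (1169 + sqrt(1367267))*(1/2424479)) - 293629)*(-1/331580) = ((169502/264403 + (1169/2424479 + sqrt(1367267)/2424479)) - 293629)*(-1/331580) = ((411263126565/641039521037 + sqrt(1367267)/2424479) - 293629)*(-1/331580) = (-188227382259446708/641039521037 + sqrt(1367267)/2424479)*(-1/331580) = 47056845564861677/53138971096362115 - sqrt(1367267)/803908746820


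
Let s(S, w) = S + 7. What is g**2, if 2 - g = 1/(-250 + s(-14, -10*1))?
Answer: 265225/66049 ≈ 4.0156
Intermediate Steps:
s(S, w) = 7 + S
g = 515/257 (g = 2 - 1/(-250 + (7 - 14)) = 2 - 1/(-250 - 7) = 2 - 1/(-257) = 2 - 1*(-1/257) = 2 + 1/257 = 515/257 ≈ 2.0039)
g**2 = (515/257)**2 = 265225/66049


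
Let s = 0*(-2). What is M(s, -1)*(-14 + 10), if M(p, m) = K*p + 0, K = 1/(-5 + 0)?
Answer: 0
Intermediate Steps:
s = 0
K = -⅕ (K = 1/(-5) = -⅕ ≈ -0.20000)
M(p, m) = -p/5 (M(p, m) = -p/5 + 0 = -p/5)
M(s, -1)*(-14 + 10) = (-⅕*0)*(-14 + 10) = 0*(-4) = 0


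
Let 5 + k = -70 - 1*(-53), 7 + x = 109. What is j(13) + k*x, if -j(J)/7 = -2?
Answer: -2230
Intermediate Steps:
x = 102 (x = -7 + 109 = 102)
j(J) = 14 (j(J) = -7*(-2) = 14)
k = -22 (k = -5 + (-70 - 1*(-53)) = -5 + (-70 + 53) = -5 - 17 = -22)
j(13) + k*x = 14 - 22*102 = 14 - 2244 = -2230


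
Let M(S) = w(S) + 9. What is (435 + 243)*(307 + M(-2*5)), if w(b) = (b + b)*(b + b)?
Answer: 485448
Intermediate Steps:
w(b) = 4*b**2 (w(b) = (2*b)*(2*b) = 4*b**2)
M(S) = 9 + 4*S**2 (M(S) = 4*S**2 + 9 = 9 + 4*S**2)
(435 + 243)*(307 + M(-2*5)) = (435 + 243)*(307 + (9 + 4*(-2*5)**2)) = 678*(307 + (9 + 4*(-10)**2)) = 678*(307 + (9 + 4*100)) = 678*(307 + (9 + 400)) = 678*(307 + 409) = 678*716 = 485448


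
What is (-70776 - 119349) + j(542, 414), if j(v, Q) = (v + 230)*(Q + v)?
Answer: 547907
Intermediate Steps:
j(v, Q) = (230 + v)*(Q + v)
(-70776 - 119349) + j(542, 414) = (-70776 - 119349) + (542² + 230*414 + 230*542 + 414*542) = -190125 + (293764 + 95220 + 124660 + 224388) = -190125 + 738032 = 547907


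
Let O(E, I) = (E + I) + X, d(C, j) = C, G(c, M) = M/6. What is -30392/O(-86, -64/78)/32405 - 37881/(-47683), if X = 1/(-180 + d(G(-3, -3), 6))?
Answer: 190121226713058/236106247074845 ≈ 0.80524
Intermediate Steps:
G(c, M) = M/6 (G(c, M) = M*(⅙) = M/6)
X = -2/361 (X = 1/(-180 + (⅙)*(-3)) = 1/(-180 - ½) = 1/(-361/2) = -2/361 ≈ -0.0055402)
O(E, I) = -2/361 + E + I (O(E, I) = (E + I) - 2/361 = -2/361 + E + I)
-30392/O(-86, -64/78)/32405 - 37881/(-47683) = -30392/(-2/361 - 86 - 64/78)/32405 - 37881/(-47683) = -30392/(-2/361 - 86 - 64*1/78)*(1/32405) - 37881*(-1/47683) = -30392/(-2/361 - 86 - 32/39)*(1/32405) + 37881/47683 = -30392/(-1222424/14079)*(1/32405) + 37881/47683 = -30392*(-14079/1222424)*(1/32405) + 37881/47683 = (53486121/152803)*(1/32405) + 37881/47683 = 53486121/4951581215 + 37881/47683 = 190121226713058/236106247074845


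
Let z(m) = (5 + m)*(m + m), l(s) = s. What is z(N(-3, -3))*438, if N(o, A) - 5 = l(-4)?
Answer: 5256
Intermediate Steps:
N(o, A) = 1 (N(o, A) = 5 - 4 = 1)
z(m) = 2*m*(5 + m) (z(m) = (5 + m)*(2*m) = 2*m*(5 + m))
z(N(-3, -3))*438 = (2*1*(5 + 1))*438 = (2*1*6)*438 = 12*438 = 5256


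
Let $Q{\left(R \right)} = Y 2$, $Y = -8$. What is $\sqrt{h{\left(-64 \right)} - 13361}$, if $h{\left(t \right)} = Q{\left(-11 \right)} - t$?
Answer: $i \sqrt{13313} \approx 115.38 i$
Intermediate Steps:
$Q{\left(R \right)} = -16$ ($Q{\left(R \right)} = \left(-8\right) 2 = -16$)
$h{\left(t \right)} = -16 - t$
$\sqrt{h{\left(-64 \right)} - 13361} = \sqrt{\left(-16 - -64\right) - 13361} = \sqrt{\left(-16 + 64\right) - 13361} = \sqrt{48 - 13361} = \sqrt{-13313} = i \sqrt{13313}$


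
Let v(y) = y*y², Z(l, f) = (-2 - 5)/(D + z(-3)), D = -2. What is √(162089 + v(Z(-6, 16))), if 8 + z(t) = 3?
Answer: 3*√18010 ≈ 402.60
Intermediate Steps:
z(t) = -5 (z(t) = -8 + 3 = -5)
Z(l, f) = 1 (Z(l, f) = (-2 - 5)/(-2 - 5) = -7/(-7) = -7*(-⅐) = 1)
v(y) = y³
√(162089 + v(Z(-6, 16))) = √(162089 + 1³) = √(162089 + 1) = √162090 = 3*√18010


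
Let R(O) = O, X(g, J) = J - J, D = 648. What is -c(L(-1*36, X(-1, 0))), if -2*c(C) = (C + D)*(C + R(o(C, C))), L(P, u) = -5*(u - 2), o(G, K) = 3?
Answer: 4277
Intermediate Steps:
X(g, J) = 0
L(P, u) = 10 - 5*u (L(P, u) = -5*(-2 + u) = 10 - 5*u)
c(C) = -(3 + C)*(648 + C)/2 (c(C) = -(C + 648)*(C + 3)/2 = -(648 + C)*(3 + C)/2 = -(3 + C)*(648 + C)/2)
-c(L(-1*36, X(-1, 0))) = -(-972 - 651*(10 - 5*0)/2 - (10 - 5*0)²/2) = -(-972 - 651*(10 + 0)/2 - (10 + 0)²/2) = -(-972 - 651/2*10 - ½*10²) = -(-972 - 3255 - ½*100) = -(-972 - 3255 - 50) = -1*(-4277) = 4277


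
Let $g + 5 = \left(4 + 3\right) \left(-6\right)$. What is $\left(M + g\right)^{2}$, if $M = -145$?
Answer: $36864$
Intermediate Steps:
$g = -47$ ($g = -5 + \left(4 + 3\right) \left(-6\right) = -5 + 7 \left(-6\right) = -5 - 42 = -47$)
$\left(M + g\right)^{2} = \left(-145 - 47\right)^{2} = \left(-192\right)^{2} = 36864$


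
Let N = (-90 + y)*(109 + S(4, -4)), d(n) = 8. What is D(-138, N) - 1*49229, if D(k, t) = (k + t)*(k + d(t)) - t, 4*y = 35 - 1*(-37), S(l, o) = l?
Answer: 1034527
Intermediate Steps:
y = 18 (y = (35 - 1*(-37))/4 = (35 + 37)/4 = (¼)*72 = 18)
N = -8136 (N = (-90 + 18)*(109 + 4) = -72*113 = -8136)
D(k, t) = -t + (8 + k)*(k + t) (D(k, t) = (k + t)*(k + 8) - t = (k + t)*(8 + k) - t = (8 + k)*(k + t) - t = -t + (8 + k)*(k + t))
D(-138, N) - 1*49229 = ((-138)² + 7*(-8136) + 8*(-138) - 138*(-8136)) - 1*49229 = (19044 - 56952 - 1104 + 1122768) - 49229 = 1083756 - 49229 = 1034527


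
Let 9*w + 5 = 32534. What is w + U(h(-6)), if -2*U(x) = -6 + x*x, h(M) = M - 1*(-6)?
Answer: 10852/3 ≈ 3617.3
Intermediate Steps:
w = 10843/3 (w = -5/9 + (⅑)*32534 = -5/9 + 32534/9 = 10843/3 ≈ 3614.3)
h(M) = 6 + M (h(M) = M + 6 = 6 + M)
U(x) = 3 - x²/2 (U(x) = -(-6 + x*x)/2 = -(-6 + x²)/2 = 3 - x²/2)
w + U(h(-6)) = 10843/3 + (3 - (6 - 6)²/2) = 10843/3 + (3 - ½*0²) = 10843/3 + (3 - ½*0) = 10843/3 + (3 + 0) = 10843/3 + 3 = 10852/3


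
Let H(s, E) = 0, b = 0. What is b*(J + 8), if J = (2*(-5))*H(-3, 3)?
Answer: 0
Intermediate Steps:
J = 0 (J = (2*(-5))*0 = -10*0 = 0)
b*(J + 8) = 0*(0 + 8) = 0*8 = 0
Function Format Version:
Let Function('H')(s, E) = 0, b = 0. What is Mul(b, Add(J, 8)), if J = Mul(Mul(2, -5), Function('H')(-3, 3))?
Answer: 0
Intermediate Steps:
J = 0 (J = Mul(Mul(2, -5), 0) = Mul(-10, 0) = 0)
Mul(b, Add(J, 8)) = Mul(0, Add(0, 8)) = Mul(0, 8) = 0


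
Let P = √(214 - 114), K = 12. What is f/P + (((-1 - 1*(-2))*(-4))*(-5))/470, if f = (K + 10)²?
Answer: 11384/235 ≈ 48.443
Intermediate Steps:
f = 484 (f = (12 + 10)² = 22² = 484)
P = 10 (P = √100 = 10)
f/P + (((-1 - 1*(-2))*(-4))*(-5))/470 = 484/10 + (((-1 - 1*(-2))*(-4))*(-5))/470 = 484*(⅒) + (((-1 + 2)*(-4))*(-5))*(1/470) = 242/5 + ((1*(-4))*(-5))*(1/470) = 242/5 - 4*(-5)*(1/470) = 242/5 + 20*(1/470) = 242/5 + 2/47 = 11384/235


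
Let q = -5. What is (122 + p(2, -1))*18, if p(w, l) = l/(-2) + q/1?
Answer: 2115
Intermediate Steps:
p(w, l) = -5 - l/2 (p(w, l) = l/(-2) - 5/1 = l*(-½) - 5*1 = -l/2 - 5 = -5 - l/2)
(122 + p(2, -1))*18 = (122 + (-5 - ½*(-1)))*18 = (122 + (-5 + ½))*18 = (122 - 9/2)*18 = (235/2)*18 = 2115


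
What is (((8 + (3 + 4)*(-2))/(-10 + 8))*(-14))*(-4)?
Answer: 168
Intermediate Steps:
(((8 + (3 + 4)*(-2))/(-10 + 8))*(-14))*(-4) = (((8 + 7*(-2))/(-2))*(-14))*(-4) = (((8 - 14)*(-½))*(-14))*(-4) = (-6*(-½)*(-14))*(-4) = (3*(-14))*(-4) = -42*(-4) = 168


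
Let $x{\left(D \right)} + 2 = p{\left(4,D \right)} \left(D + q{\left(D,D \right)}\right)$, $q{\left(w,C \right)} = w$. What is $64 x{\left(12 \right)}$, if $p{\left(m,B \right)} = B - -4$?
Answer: $24448$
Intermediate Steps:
$p{\left(m,B \right)} = 4 + B$ ($p{\left(m,B \right)} = B + 4 = 4 + B$)
$x{\left(D \right)} = -2 + 2 D \left(4 + D\right)$ ($x{\left(D \right)} = -2 + \left(4 + D\right) \left(D + D\right) = -2 + \left(4 + D\right) 2 D = -2 + 2 D \left(4 + D\right)$)
$64 x{\left(12 \right)} = 64 \left(-2 + 2 \cdot 12 \left(4 + 12\right)\right) = 64 \left(-2 + 2 \cdot 12 \cdot 16\right) = 64 \left(-2 + 384\right) = 64 \cdot 382 = 24448$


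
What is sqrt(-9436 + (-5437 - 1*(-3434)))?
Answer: 3*I*sqrt(1271) ≈ 106.95*I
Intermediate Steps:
sqrt(-9436 + (-5437 - 1*(-3434))) = sqrt(-9436 + (-5437 + 3434)) = sqrt(-9436 - 2003) = sqrt(-11439) = 3*I*sqrt(1271)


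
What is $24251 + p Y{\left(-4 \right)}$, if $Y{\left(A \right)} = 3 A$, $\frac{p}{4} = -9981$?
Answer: $503339$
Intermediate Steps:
$p = -39924$ ($p = 4 \left(-9981\right) = -39924$)
$24251 + p Y{\left(-4 \right)} = 24251 - 39924 \cdot 3 \left(-4\right) = 24251 - -479088 = 24251 + 479088 = 503339$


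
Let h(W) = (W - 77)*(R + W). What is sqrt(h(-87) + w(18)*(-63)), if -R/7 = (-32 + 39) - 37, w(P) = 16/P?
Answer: 2*I*sqrt(5057) ≈ 142.23*I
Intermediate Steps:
R = 210 (R = -7*((-32 + 39) - 37) = -7*(7 - 37) = -7*(-30) = 210)
h(W) = (-77 + W)*(210 + W) (h(W) = (W - 77)*(210 + W) = (-77 + W)*(210 + W))
sqrt(h(-87) + w(18)*(-63)) = sqrt((-16170 + (-87)**2 + 133*(-87)) + (16/18)*(-63)) = sqrt((-16170 + 7569 - 11571) + (16*(1/18))*(-63)) = sqrt(-20172 + (8/9)*(-63)) = sqrt(-20172 - 56) = sqrt(-20228) = 2*I*sqrt(5057)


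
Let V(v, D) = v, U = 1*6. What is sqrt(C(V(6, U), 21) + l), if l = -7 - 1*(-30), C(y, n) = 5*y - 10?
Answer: sqrt(43) ≈ 6.5574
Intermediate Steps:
U = 6
C(y, n) = -10 + 5*y
l = 23 (l = -7 + 30 = 23)
sqrt(C(V(6, U), 21) + l) = sqrt((-10 + 5*6) + 23) = sqrt((-10 + 30) + 23) = sqrt(20 + 23) = sqrt(43)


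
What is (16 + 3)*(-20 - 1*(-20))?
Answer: 0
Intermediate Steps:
(16 + 3)*(-20 - 1*(-20)) = 19*(-20 + 20) = 19*0 = 0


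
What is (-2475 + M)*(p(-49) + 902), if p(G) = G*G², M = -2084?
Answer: 532249573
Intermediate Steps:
p(G) = G³
(-2475 + M)*(p(-49) + 902) = (-2475 - 2084)*((-49)³ + 902) = -4559*(-117649 + 902) = -4559*(-116747) = 532249573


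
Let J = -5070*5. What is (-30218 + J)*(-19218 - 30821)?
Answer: 2780567152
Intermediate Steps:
J = -25350
(-30218 + J)*(-19218 - 30821) = (-30218 - 25350)*(-19218 - 30821) = -55568*(-50039) = 2780567152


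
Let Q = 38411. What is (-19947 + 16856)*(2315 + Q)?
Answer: -125884066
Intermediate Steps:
(-19947 + 16856)*(2315 + Q) = (-19947 + 16856)*(2315 + 38411) = -3091*40726 = -125884066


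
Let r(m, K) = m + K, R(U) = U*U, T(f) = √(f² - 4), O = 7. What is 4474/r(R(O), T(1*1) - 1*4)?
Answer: 33555/338 - 2237*I*√3/1014 ≈ 99.275 - 3.8211*I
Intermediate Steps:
T(f) = √(-4 + f²)
R(U) = U²
r(m, K) = K + m
4474/r(R(O), T(1*1) - 1*4) = 4474/((√(-4 + (1*1)²) - 1*4) + 7²) = 4474/((√(-4 + 1²) - 4) + 49) = 4474/((√(-4 + 1) - 4) + 49) = 4474/((√(-3) - 4) + 49) = 4474/((I*√3 - 4) + 49) = 4474/((-4 + I*√3) + 49) = 4474/(45 + I*√3)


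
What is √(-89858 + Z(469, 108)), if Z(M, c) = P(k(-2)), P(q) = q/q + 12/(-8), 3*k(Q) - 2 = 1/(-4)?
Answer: I*√359434/2 ≈ 299.76*I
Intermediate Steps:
k(Q) = 7/12 (k(Q) = ⅔ + (⅓)/(-4) = ⅔ + (⅓)*(-¼) = ⅔ - 1/12 = 7/12)
P(q) = -½ (P(q) = 1 + 12*(-⅛) = 1 - 3/2 = -½)
Z(M, c) = -½
√(-89858 + Z(469, 108)) = √(-89858 - ½) = √(-179717/2) = I*√359434/2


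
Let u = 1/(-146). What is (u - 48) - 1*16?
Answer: -9345/146 ≈ -64.007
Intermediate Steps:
u = -1/146 ≈ -0.0068493
(u - 48) - 1*16 = (-1/146 - 48) - 1*16 = -7009/146 - 16 = -9345/146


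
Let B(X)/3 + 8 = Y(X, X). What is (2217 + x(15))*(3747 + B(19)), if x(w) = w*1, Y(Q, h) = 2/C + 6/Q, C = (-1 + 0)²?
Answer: 158179608/19 ≈ 8.3252e+6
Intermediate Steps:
C = 1 (C = (-1)² = 1)
Y(Q, h) = 2 + 6/Q (Y(Q, h) = 2/1 + 6/Q = 2*1 + 6/Q = 2 + 6/Q)
B(X) = -18 + 18/X (B(X) = -24 + 3*(2 + 6/X) = -24 + (6 + 18/X) = -18 + 18/X)
x(w) = w
(2217 + x(15))*(3747 + B(19)) = (2217 + 15)*(3747 + (-18 + 18/19)) = 2232*(3747 + (-18 + 18*(1/19))) = 2232*(3747 + (-18 + 18/19)) = 2232*(3747 - 324/19) = 2232*(70869/19) = 158179608/19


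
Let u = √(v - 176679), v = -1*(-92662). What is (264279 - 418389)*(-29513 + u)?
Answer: 4548248430 - 154110*I*√84017 ≈ 4.5482e+9 - 4.467e+7*I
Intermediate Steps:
v = 92662
u = I*√84017 (u = √(92662 - 176679) = √(-84017) = I*√84017 ≈ 289.86*I)
(264279 - 418389)*(-29513 + u) = (264279 - 418389)*(-29513 + I*√84017) = -154110*(-29513 + I*√84017) = 4548248430 - 154110*I*√84017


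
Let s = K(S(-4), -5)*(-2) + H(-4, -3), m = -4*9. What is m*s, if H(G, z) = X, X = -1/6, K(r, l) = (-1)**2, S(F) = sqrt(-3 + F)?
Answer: 78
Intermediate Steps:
m = -36
K(r, l) = 1
X = -1/6 (X = -1*1/6 = -1/6 ≈ -0.16667)
H(G, z) = -1/6
s = -13/6 (s = 1*(-2) - 1/6 = -2 - 1/6 = -13/6 ≈ -2.1667)
m*s = -36*(-13/6) = 78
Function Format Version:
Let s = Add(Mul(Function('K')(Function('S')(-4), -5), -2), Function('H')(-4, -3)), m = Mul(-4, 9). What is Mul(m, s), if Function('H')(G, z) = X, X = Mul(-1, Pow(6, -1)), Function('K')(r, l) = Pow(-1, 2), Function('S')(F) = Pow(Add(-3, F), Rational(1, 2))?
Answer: 78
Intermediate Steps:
m = -36
Function('K')(r, l) = 1
X = Rational(-1, 6) (X = Mul(-1, Rational(1, 6)) = Rational(-1, 6) ≈ -0.16667)
Function('H')(G, z) = Rational(-1, 6)
s = Rational(-13, 6) (s = Add(Mul(1, -2), Rational(-1, 6)) = Add(-2, Rational(-1, 6)) = Rational(-13, 6) ≈ -2.1667)
Mul(m, s) = Mul(-36, Rational(-13, 6)) = 78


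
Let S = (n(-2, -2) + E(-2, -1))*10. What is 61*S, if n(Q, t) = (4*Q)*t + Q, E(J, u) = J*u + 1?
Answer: 10370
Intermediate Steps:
E(J, u) = 1 + J*u
n(Q, t) = Q + 4*Q*t (n(Q, t) = 4*Q*t + Q = Q + 4*Q*t)
S = 170 (S = (-2*(1 + 4*(-2)) + (1 - 2*(-1)))*10 = (-2*(1 - 8) + (1 + 2))*10 = (-2*(-7) + 3)*10 = (14 + 3)*10 = 17*10 = 170)
61*S = 61*170 = 10370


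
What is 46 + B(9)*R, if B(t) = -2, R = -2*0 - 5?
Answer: 56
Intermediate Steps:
R = -5 (R = 0 - 5 = -5)
46 + B(9)*R = 46 - 2*(-5) = 46 + 10 = 56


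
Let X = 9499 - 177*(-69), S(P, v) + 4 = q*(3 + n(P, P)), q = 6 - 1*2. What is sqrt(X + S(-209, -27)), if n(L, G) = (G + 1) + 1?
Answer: 2*sqrt(5223) ≈ 144.54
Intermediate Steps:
n(L, G) = 2 + G (n(L, G) = (1 + G) + 1 = 2 + G)
q = 4 (q = 6 - 2 = 4)
S(P, v) = 16 + 4*P (S(P, v) = -4 + 4*(3 + (2 + P)) = -4 + 4*(5 + P) = -4 + (20 + 4*P) = 16 + 4*P)
X = 21712 (X = 9499 + 12213 = 21712)
sqrt(X + S(-209, -27)) = sqrt(21712 + (16 + 4*(-209))) = sqrt(21712 + (16 - 836)) = sqrt(21712 - 820) = sqrt(20892) = 2*sqrt(5223)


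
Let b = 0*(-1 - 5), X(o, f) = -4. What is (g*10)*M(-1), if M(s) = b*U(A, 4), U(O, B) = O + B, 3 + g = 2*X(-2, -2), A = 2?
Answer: 0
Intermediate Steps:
g = -11 (g = -3 + 2*(-4) = -3 - 8 = -11)
U(O, B) = B + O
b = 0 (b = 0*(-6) = 0)
M(s) = 0 (M(s) = 0*(4 + 2) = 0*6 = 0)
(g*10)*M(-1) = -11*10*0 = -110*0 = 0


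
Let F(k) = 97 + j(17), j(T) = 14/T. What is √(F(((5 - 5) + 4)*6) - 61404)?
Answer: I*√17717485/17 ≈ 247.6*I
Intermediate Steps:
F(k) = 1663/17 (F(k) = 97 + 14/17 = 1663/17)
√(F(((5 - 5) + 4)*6) - 61404) = √(1663/17 - 61404) = √(-1042205/17) = I*√17717485/17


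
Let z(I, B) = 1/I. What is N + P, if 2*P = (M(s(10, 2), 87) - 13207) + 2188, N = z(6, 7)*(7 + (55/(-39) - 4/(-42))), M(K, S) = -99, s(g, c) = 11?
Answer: -4552045/819 ≈ -5558.1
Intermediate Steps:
N = 776/819 (N = (7 + (55/(-39) - 4/(-42)))/6 = (7 + (55*(-1/39) - 4*(-1/42)))/6 = (7 + (-55/39 + 2/21))/6 = (7 - 359/273)/6 = (1/6)*(1552/273) = 776/819 ≈ 0.94750)
P = -5559 (P = ((-99 - 13207) + 2188)/2 = (-13306 + 2188)/2 = (1/2)*(-11118) = -5559)
N + P = 776/819 - 5559 = -4552045/819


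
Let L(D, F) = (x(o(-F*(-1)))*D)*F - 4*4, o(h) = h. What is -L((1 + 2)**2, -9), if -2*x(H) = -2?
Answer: 97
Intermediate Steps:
x(H) = 1 (x(H) = -1/2*(-2) = 1)
L(D, F) = -16 + D*F (L(D, F) = (1*D)*F - 4*4 = D*F - 16 = -16 + D*F)
-L((1 + 2)**2, -9) = -(-16 + (1 + 2)**2*(-9)) = -(-16 + 3**2*(-9)) = -(-16 + 9*(-9)) = -(-16 - 81) = -1*(-97) = 97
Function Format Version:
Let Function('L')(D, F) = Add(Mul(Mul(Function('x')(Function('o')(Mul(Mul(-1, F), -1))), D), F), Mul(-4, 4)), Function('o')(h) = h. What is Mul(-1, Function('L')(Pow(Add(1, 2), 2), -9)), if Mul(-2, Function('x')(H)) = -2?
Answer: 97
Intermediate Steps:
Function('x')(H) = 1 (Function('x')(H) = Mul(Rational(-1, 2), -2) = 1)
Function('L')(D, F) = Add(-16, Mul(D, F)) (Function('L')(D, F) = Add(Mul(Mul(1, D), F), Mul(-4, 4)) = Add(Mul(D, F), -16) = Add(-16, Mul(D, F)))
Mul(-1, Function('L')(Pow(Add(1, 2), 2), -9)) = Mul(-1, Add(-16, Mul(Pow(Add(1, 2), 2), -9))) = Mul(-1, Add(-16, Mul(Pow(3, 2), -9))) = Mul(-1, Add(-16, Mul(9, -9))) = Mul(-1, Add(-16, -81)) = Mul(-1, -97) = 97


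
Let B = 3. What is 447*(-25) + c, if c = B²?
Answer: -11166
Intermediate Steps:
c = 9 (c = 3² = 9)
447*(-25) + c = 447*(-25) + 9 = -11175 + 9 = -11166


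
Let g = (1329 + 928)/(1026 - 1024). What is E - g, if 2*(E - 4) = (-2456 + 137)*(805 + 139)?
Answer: -2191385/2 ≈ -1.0957e+6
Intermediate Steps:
E = -1094564 (E = 4 + ((-2456 + 137)*(805 + 139))/2 = 4 + (-2319*944)/2 = 4 + (1/2)*(-2189136) = 4 - 1094568 = -1094564)
g = 2257/2 ≈ 1128.5
E - g = -1094564 - 1*2257/2 = -1094564 - 2257/2 = -2191385/2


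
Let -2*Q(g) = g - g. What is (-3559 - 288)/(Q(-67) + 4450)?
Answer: -3847/4450 ≈ -0.86449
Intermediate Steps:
Q(g) = 0 (Q(g) = -(g - g)/2 = -1/2*0 = 0)
(-3559 - 288)/(Q(-67) + 4450) = (-3559 - 288)/(0 + 4450) = -3847/4450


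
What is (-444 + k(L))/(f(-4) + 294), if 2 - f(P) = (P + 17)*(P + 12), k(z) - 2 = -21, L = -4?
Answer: -463/192 ≈ -2.4115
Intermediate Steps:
k(z) = -19 (k(z) = 2 - 21 = -19)
f(P) = 2 - (12 + P)*(17 + P) (f(P) = 2 - (P + 17)*(P + 12) = 2 - (17 + P)*(12 + P) = 2 - (12 + P)*(17 + P))
(-444 + k(L))/(f(-4) + 294) = (-444 - 19)/((-202 - 1*(-4)² - 29*(-4)) + 294) = -463/((-202 - 1*16 + 116) + 294) = -463/((-202 - 16 + 116) + 294) = -463/(-102 + 294) = -463/192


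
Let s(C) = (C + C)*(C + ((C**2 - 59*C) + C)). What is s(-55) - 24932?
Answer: -702532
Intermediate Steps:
s(C) = 2*C*(C**2 - 57*C) (s(C) = (2*C)*(C + (C**2 - 58*C)) = (2*C)*(C**2 - 57*C) = 2*C*(C**2 - 57*C))
s(-55) - 24932 = 2*(-55)**2*(-57 - 55) - 24932 = 2*3025*(-112) - 24932 = -677600 - 24932 = -702532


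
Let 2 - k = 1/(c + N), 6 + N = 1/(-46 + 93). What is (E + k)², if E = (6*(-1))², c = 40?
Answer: 3686311225/2556801 ≈ 1441.8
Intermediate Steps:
N = -281/47 (N = -6 + 1/(-46 + 93) = -6 + 1/47 = -281/47 ≈ -5.9787)
k = 3151/1599 (k = 2 - 1/(40 - 281/47) = 2 - 1/1599/47 = 2 - 1*47/1599 = 2 - 47/1599 = 3151/1599 ≈ 1.9706)
E = 36 (E = (-6)² = 36)
(E + k)² = (36 + 3151/1599)² = (60715/1599)² = 3686311225/2556801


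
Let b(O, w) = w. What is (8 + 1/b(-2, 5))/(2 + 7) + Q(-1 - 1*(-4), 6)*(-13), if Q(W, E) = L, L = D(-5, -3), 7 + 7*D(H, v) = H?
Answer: 7307/315 ≈ 23.197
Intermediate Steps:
D(H, v) = -1 + H/7
L = -12/7 (L = -1 + (⅐)*(-5) = -1 - 5/7 = -12/7 ≈ -1.7143)
Q(W, E) = -12/7
(8 + 1/b(-2, 5))/(2 + 7) + Q(-1 - 1*(-4), 6)*(-13) = (8 + 1/5)/(2 + 7) - 12/7*(-13) = (8 + ⅕)/9 + 156/7 = (41/5)*(⅑) + 156/7 = 41/45 + 156/7 = 7307/315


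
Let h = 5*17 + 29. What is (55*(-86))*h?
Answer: -539220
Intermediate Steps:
h = 114 (h = 85 + 29 = 114)
(55*(-86))*h = (55*(-86))*114 = -4730*114 = -539220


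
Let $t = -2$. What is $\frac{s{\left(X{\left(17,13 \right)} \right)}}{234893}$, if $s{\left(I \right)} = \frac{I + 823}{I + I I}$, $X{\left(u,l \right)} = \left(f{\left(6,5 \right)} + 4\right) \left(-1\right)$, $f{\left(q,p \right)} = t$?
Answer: $\frac{821}{469786} \approx 0.0017476$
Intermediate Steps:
$f{\left(q,p \right)} = -2$
$X{\left(u,l \right)} = -2$ ($X{\left(u,l \right)} = \left(-2 + 4\right) \left(-1\right) = 2 \left(-1\right) = -2$)
$s{\left(I \right)} = \frac{823 + I}{I + I^{2}}$
$\frac{s{\left(X{\left(17,13 \right)} \right)}}{234893} = \frac{\frac{1}{-2} \frac{1}{1 - 2} \left(823 - 2\right)}{234893} = \left(- \frac{1}{2}\right) \frac{1}{-1} \cdot 821 \cdot \frac{1}{234893} = \left(- \frac{1}{2}\right) \left(-1\right) 821 \cdot \frac{1}{234893} = \frac{821}{2} \cdot \frac{1}{234893} = \frac{821}{469786}$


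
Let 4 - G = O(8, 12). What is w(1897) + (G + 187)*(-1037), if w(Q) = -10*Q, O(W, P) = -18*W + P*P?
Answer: -217037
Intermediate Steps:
O(W, P) = P² - 18*W (O(W, P) = -18*W + P² = P² - 18*W)
G = 4 (G = 4 - (12² - 18*8) = 4 - (144 - 144) = 4 - 1*0 = 4 + 0 = 4)
w(1897) + (G + 187)*(-1037) = -10*1897 + (4 + 187)*(-1037) = -18970 + 191*(-1037) = -18970 - 198067 = -217037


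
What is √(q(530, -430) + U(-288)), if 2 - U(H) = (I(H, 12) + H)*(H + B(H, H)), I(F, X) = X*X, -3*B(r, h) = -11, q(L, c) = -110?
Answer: 2*I*√10263 ≈ 202.61*I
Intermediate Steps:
B(r, h) = 11/3 (B(r, h) = -⅓*(-11) = 11/3)
I(F, X) = X²
U(H) = 2 - (144 + H)*(11/3 + H) (U(H) = 2 - (12² + H)*(H + 11/3) = 2 - (144 + H)*(11/3 + H))
√(q(530, -430) + U(-288)) = √(-110 + (-526 - 1*(-288)² - 443/3*(-288))) = √(-110 + (-526 - 1*82944 + 42528)) = √(-110 + (-526 - 82944 + 42528)) = √(-110 - 40942) = √(-41052) = 2*I*√10263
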